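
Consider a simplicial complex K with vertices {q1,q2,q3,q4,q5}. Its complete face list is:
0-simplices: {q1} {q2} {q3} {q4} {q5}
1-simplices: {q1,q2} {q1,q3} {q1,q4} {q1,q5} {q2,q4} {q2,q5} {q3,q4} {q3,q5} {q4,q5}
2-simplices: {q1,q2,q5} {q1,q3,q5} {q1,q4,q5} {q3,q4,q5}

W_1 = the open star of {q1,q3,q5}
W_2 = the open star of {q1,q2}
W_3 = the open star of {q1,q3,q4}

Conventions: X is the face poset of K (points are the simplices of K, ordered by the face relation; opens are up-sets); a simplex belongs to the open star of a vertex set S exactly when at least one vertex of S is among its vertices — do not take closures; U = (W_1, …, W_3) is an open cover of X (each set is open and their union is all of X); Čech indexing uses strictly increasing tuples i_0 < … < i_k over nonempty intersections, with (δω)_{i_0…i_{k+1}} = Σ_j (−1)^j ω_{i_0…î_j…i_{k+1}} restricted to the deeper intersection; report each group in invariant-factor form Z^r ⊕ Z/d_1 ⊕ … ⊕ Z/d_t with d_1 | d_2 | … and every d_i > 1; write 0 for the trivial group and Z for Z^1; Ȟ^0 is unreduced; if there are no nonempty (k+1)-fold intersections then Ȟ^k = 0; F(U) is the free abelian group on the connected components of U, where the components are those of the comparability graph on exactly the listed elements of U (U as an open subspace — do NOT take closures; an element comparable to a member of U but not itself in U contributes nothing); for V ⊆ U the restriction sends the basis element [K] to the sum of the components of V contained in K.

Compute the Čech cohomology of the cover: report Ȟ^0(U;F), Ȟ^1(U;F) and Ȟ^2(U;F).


Ȟ^0 = Z, Ȟ^1 = Z, Ȟ^2 = 0

nonempty overlaps:
  W1={{q1},{q3},{q5},{q1,q2},{q1,q3},{q1,q4},{q1,q5},{q2,q5},{q3,q4},{q3,q5},{q4,q5},{q1,q2,q5},{q1,q3,q5},{q1,q4,q5},{q3,q4,q5}} W2={{q1},{q2},{q1,q2},{q1,q3},{q1,q4},{q1,q5},{q2,q4},{q2,q5},{q1,q2,q5},{q1,q3,q5},{q1,q4,q5}} W3={{q1},{q3},{q4},{q1,q2},{q1,q3},{q1,q4},{q1,q5},{q2,q4},{q3,q4},{q3,q5},{q4,q5},{q1,q2,q5},{q1,q3,q5},{q1,q4,q5},{q3,q4,q5}}
  W12={{q1},{q1,q2},{q1,q3},{q1,q4},{q1,q5},{q2,q5},{q1,q2,q5},{q1,q3,q5},{q1,q4,q5}} W13={{q1},{q3},{q1,q2},{q1,q3},{q1,q4},{q1,q5},{q3,q4},{q3,q5},{q4,q5},{q1,q2,q5},{q1,q3,q5},{q1,q4,q5},{q3,q4,q5}} W23={{q1},{q1,q2},{q1,q3},{q1,q4},{q1,q5},{q2,q4},{q1,q2,q5},{q1,q3,q5},{q1,q4,q5}}
  W123={{q1},{q1,q2},{q1,q3},{q1,q4},{q1,q5},{q1,q2,q5},{q1,q3,q5},{q1,q4,q5}}
components per intersection:
  W1: {{q1},{q3},{q5},{q1,q2},{q1,q3},{q1,q4},{q1,q5},{q2,q5},{q3,q4},{q3,q5},{q4,q5},{q1,q2,q5},{q1,q3,q5},{q1,q4,q5},{q3,q4,q5}}
  W2: {{q1},{q2},{q1,q2},{q1,q3},{q1,q4},{q1,q5},{q2,q4},{q2,q5},{q1,q2,q5},{q1,q3,q5},{q1,q4,q5}}
  W3: {{q1},{q3},{q4},{q1,q2},{q1,q3},{q1,q4},{q1,q5},{q2,q4},{q3,q4},{q3,q5},{q4,q5},{q1,q2,q5},{q1,q3,q5},{q1,q4,q5},{q3,q4,q5}}
  W12: {{q1},{q1,q2},{q1,q3},{q1,q4},{q1,q5},{q2,q5},{q1,q2,q5},{q1,q3,q5},{q1,q4,q5}}
  W13: {{q1},{q3},{q1,q2},{q1,q3},{q1,q4},{q1,q5},{q3,q4},{q3,q5},{q4,q5},{q1,q2,q5},{q1,q3,q5},{q1,q4,q5},{q3,q4,q5}}
  W23: {{q1},{q1,q2},{q1,q3},{q1,q4},{q1,q5},{q1,q2,q5},{q1,q3,q5},{q1,q4,q5}} {{q2,q4}}
  W123: {{q1},{q1,q2},{q1,q3},{q1,q4},{q1,q5},{q1,q2,q5},{q1,q3,q5},{q1,q4,q5}}
C dims 3,4,1; δ0: rk 2, SNF 1^2; δ1: rk 1, SNF 1^1
degree 0: 3−2−0 = 1 → Ȟ^0 ≅ Z
degree 1: 4−1−2 = 1 → Ȟ^1 ≅ Z
degree 2: 1−0−1 = 0 → Ȟ^2 ≅ 0


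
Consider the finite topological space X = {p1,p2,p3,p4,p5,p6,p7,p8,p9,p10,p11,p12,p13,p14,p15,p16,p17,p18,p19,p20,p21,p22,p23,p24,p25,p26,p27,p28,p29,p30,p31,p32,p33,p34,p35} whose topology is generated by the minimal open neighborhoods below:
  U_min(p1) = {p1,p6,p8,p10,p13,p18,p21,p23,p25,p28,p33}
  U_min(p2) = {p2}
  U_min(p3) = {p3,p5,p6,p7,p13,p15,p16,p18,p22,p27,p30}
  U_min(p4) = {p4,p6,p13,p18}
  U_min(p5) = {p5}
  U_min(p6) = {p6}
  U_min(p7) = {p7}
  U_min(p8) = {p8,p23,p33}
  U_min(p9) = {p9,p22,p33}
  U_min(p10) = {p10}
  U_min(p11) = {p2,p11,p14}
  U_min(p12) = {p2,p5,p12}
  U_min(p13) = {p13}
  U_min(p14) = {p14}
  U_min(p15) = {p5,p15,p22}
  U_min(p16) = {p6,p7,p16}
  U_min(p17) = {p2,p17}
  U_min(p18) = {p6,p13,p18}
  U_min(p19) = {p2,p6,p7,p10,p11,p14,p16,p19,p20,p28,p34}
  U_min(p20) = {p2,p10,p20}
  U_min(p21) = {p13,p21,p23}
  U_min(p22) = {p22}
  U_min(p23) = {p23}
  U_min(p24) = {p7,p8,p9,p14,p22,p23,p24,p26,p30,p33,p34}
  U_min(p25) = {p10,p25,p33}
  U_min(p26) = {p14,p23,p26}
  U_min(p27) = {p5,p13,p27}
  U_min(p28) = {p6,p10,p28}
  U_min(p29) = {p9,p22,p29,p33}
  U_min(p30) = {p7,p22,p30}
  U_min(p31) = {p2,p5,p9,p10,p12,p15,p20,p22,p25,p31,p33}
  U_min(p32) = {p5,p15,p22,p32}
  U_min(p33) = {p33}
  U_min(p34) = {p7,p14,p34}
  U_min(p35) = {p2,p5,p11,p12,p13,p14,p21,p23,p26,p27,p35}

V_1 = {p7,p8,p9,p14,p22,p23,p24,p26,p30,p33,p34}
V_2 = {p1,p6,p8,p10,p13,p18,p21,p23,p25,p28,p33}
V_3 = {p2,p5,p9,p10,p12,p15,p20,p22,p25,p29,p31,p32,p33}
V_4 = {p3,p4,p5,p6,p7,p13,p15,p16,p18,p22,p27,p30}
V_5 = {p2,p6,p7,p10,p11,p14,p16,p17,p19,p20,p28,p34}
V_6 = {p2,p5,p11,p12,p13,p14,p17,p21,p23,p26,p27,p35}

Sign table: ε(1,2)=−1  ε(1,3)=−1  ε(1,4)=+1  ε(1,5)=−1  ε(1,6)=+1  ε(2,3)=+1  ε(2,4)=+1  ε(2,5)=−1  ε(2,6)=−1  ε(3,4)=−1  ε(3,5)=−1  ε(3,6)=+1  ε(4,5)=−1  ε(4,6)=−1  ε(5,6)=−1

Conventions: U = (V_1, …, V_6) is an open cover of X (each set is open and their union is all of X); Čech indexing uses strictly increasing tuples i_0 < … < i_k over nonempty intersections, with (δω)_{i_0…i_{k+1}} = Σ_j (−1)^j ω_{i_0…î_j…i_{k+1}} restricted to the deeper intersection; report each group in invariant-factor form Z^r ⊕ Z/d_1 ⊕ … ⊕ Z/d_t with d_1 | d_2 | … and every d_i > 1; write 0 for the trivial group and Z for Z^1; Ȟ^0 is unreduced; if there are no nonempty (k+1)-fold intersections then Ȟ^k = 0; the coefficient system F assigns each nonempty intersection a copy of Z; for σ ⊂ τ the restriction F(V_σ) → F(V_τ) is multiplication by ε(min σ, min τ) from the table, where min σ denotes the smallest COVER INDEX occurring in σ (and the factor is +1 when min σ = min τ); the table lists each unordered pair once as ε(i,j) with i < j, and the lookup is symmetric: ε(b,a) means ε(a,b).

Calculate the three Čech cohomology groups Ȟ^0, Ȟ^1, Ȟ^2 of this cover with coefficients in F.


nerve simplices:
  V12={p8,p23,p33} V13={p9,p22,p33} V14={p7,p22,p30} V15={p7,p14,p34} V16={p14,p23,p26} V23={p10,p25,p33} V24={p6,p13,p18} V25={p6,p10,p28} V26={p13,p21,p23} V34={p5,p15,p22} V35={p2,p10,p20} V36={p2,p5,p12} V45={p6,p7,p16} V46={p5,p13,p27} V56={p2,p11,p14,p17}
  V123={p33} V126={p23} V134={p22} V145={p7} V156={p14} V235={p10} V245={p6} V246={p13} V346={p5} V356={p2}
C dims 6,15,10; δ0: rk 6, SNF 1^5·2; δ1: rk 9, SNF 1^9
degree 0: 6−6−0 = 0 → Ȟ^0 ≅ 0
degree 1: 15−9−6 = 0 plus torsion [2] → Ȟ^1 ≅ Z/2
degree 2: 10−0−9 = 1 → Ȟ^2 ≅ Z

Ȟ^0 ≅ 0, Ȟ^1 ≅ Z/2 and Ȟ^2 ≅ Z


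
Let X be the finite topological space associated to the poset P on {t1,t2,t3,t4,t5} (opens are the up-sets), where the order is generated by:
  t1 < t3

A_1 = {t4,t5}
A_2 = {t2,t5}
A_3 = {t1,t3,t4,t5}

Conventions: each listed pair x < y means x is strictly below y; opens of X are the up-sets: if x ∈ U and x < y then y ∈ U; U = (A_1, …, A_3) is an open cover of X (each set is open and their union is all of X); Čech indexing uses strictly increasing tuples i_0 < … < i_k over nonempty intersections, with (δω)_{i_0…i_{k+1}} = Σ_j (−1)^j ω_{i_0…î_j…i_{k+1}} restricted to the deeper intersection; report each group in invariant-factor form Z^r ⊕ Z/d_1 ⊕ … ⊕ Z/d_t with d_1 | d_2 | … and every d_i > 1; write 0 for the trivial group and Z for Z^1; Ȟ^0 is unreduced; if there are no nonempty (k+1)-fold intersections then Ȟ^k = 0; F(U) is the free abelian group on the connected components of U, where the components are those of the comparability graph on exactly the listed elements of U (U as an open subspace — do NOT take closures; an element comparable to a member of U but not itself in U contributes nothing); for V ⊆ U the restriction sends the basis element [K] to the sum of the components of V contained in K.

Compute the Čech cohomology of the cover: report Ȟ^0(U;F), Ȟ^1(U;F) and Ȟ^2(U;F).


Ȟ^0 ≅ Z^4,  Ȟ^1 ≅ 0,  Ȟ^2 ≅ 0

intersection data:
  A12={t5} A13={t4,t5} A23={t5}
  A123={t5}
components per intersection:
  A1: {t4} {t5}
  A2: {t2} {t5}
  A3: {t1,t3} {t4} {t5}
  A12: {t5}
  A13: {t4} {t5}
  A23: {t5}
  A123: {t5}
C dims 7,4,1; δ0: rk 3, SNF 1^3; δ1: rk 1, SNF 1^1
Ȟ^0 = (7 − 3) − 0 = 4, so Ȟ^0 ≅ Z^4
Ȟ^1 = (4 − 1) − 3 = 0, so Ȟ^1 ≅ 0
Ȟ^2 = (1 − 0) − 1 = 0, so Ȟ^2 ≅ 0


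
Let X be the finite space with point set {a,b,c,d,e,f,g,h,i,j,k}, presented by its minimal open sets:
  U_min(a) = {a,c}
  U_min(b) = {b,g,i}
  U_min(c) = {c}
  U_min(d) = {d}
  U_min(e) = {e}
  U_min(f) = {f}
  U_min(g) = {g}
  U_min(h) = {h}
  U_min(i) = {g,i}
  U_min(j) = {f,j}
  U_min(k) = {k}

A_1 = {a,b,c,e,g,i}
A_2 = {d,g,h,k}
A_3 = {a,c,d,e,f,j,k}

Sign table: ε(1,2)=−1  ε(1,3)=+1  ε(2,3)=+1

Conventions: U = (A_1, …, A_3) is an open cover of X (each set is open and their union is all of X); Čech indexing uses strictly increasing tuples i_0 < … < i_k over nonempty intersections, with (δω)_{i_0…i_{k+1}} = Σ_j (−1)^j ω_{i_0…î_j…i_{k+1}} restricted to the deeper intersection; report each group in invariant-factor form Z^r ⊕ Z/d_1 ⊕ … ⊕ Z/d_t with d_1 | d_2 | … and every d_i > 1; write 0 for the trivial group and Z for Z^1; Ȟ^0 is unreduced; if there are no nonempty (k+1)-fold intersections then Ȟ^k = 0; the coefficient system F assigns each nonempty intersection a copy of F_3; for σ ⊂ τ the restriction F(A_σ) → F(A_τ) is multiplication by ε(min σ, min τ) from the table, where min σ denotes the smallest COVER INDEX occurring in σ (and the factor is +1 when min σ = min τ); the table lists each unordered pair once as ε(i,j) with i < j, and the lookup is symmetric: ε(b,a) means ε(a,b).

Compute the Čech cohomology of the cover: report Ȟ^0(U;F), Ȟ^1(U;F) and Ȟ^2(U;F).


Ȟ^0(U;F) ≅ 0,  Ȟ^1(U;F) ≅ 0,  Ȟ^2(U;F) ≅ 0

nerve simplices:
  A12={g} A13={a,c,e} A23={d,k}
C dims 3,3; δ0: rk_F3 3
degree 0: 3−3−0 = 0 → Ȟ^0 ≅ 0
degree 1: 3−0−3 = 0 → Ȟ^1 ≅ 0
degree 2: 0−0−0 = 0 → Ȟ^2 ≅ 0


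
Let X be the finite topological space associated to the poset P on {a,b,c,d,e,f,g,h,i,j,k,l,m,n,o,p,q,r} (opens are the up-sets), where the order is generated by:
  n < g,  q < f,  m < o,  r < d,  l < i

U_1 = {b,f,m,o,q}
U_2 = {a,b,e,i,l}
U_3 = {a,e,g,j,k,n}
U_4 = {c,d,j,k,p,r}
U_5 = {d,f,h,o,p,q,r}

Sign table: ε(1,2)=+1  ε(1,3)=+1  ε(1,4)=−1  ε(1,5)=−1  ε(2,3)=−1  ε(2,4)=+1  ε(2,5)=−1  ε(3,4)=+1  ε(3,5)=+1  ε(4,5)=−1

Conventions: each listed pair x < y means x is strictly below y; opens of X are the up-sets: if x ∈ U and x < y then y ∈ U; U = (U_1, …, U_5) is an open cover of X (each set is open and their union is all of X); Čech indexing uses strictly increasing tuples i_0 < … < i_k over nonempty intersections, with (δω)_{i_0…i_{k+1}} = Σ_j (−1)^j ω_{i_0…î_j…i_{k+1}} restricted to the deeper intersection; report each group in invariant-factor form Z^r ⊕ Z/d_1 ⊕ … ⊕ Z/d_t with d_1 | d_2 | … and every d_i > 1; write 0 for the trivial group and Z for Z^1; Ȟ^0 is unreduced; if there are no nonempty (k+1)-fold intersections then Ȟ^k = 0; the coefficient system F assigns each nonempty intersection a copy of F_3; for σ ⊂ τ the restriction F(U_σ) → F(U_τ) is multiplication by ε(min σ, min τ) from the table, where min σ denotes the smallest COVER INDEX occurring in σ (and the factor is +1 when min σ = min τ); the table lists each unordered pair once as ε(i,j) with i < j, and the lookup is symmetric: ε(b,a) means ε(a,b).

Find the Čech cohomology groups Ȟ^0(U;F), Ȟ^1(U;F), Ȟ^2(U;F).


Ȟ^0 = 0, Ȟ^1 = 0, Ȟ^2 = 0

nerve simplices:
  U12={b} U15={f,o,q} U23={a,e} U34={j,k} U45={d,p,r}
C dims 5,5; δ0: rk_F3 5
degree 0: 5−5−0 = 0 → Ȟ^0 ≅ 0
degree 1: 5−0−5 = 0 → Ȟ^1 ≅ 0
degree 2: 0−0−0 = 0 → Ȟ^2 ≅ 0


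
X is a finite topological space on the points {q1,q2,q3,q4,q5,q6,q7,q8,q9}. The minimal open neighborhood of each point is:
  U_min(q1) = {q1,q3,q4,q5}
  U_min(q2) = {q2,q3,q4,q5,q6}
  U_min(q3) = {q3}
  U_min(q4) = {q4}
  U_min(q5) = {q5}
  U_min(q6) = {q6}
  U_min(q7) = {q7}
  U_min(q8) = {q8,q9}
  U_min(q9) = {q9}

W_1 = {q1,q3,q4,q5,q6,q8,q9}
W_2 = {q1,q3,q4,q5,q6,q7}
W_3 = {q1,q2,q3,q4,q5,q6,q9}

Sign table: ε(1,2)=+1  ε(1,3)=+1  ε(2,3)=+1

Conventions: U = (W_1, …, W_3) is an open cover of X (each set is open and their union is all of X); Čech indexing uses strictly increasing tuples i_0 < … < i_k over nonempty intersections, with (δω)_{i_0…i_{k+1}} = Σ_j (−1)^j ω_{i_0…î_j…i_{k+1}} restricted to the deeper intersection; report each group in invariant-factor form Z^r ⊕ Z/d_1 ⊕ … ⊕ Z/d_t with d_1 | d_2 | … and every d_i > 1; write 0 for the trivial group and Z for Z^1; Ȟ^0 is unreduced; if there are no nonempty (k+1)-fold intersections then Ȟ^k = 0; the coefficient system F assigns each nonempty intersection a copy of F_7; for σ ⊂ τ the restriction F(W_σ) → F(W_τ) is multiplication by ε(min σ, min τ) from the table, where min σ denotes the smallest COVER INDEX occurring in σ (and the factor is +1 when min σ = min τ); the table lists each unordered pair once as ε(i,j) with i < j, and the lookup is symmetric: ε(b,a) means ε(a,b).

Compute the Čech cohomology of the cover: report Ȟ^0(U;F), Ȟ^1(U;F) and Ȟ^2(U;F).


intersection data:
  W12={q1,q3,q4,q5,q6} W13={q1,q3,q4,q5,q6,q9} W23={q1,q3,q4,q5,q6}
  W123={q1,q3,q4,q5,q6}
C dims 3,3,1; δ0: rk_F7 2; δ1: rk_F7 1
Ȟ^0 = (3 − 2) − 0 = 1, so Ȟ^0 ≅ Z/7
Ȟ^1 = (3 − 1) − 2 = 0, so Ȟ^1 ≅ 0
Ȟ^2 = (1 − 0) − 1 = 0, so Ȟ^2 ≅ 0

Ȟ^0 = Z/7, Ȟ^1 = 0 and Ȟ^2 = 0


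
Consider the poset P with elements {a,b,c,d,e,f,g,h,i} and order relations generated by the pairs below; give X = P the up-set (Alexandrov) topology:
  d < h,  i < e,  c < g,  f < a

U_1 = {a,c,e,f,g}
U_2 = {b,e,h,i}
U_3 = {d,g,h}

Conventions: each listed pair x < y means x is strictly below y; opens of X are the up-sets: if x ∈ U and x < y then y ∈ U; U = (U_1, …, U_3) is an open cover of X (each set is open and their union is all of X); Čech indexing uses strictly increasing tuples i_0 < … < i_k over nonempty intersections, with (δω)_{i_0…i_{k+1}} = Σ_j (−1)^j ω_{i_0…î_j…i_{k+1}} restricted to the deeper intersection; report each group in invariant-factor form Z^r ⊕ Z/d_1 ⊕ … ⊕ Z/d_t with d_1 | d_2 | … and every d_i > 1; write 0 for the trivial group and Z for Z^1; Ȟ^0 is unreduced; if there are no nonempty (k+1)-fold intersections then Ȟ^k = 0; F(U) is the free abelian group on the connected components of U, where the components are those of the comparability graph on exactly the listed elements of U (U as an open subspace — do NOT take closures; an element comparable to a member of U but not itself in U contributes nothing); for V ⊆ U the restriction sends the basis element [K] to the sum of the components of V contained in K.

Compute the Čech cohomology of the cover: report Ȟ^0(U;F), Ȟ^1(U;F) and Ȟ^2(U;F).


nerve of the cover:
  U12={e} U13={g} U23={h}
components per intersection:
  U1: {a,f} {c,g} {e}
  U2: {b} {e,i} {h}
  U3: {d,h} {g}
  U12: {e}
  U13: {g}
  U23: {h}
C dims 8,3; δ0: rk 3, SNF 1^3
Ȟ^0 = (8 − 3) − 0 = 5, so Ȟ^0 ≅ Z^5
Ȟ^1 = (3 − 0) − 3 = 0, so Ȟ^1 ≅ 0
Ȟ^2 = (0 − 0) − 0 = 0, so Ȟ^2 ≅ 0

Ȟ^0 ≅ Z^5; Ȟ^1 ≅ 0; Ȟ^2 ≅ 0


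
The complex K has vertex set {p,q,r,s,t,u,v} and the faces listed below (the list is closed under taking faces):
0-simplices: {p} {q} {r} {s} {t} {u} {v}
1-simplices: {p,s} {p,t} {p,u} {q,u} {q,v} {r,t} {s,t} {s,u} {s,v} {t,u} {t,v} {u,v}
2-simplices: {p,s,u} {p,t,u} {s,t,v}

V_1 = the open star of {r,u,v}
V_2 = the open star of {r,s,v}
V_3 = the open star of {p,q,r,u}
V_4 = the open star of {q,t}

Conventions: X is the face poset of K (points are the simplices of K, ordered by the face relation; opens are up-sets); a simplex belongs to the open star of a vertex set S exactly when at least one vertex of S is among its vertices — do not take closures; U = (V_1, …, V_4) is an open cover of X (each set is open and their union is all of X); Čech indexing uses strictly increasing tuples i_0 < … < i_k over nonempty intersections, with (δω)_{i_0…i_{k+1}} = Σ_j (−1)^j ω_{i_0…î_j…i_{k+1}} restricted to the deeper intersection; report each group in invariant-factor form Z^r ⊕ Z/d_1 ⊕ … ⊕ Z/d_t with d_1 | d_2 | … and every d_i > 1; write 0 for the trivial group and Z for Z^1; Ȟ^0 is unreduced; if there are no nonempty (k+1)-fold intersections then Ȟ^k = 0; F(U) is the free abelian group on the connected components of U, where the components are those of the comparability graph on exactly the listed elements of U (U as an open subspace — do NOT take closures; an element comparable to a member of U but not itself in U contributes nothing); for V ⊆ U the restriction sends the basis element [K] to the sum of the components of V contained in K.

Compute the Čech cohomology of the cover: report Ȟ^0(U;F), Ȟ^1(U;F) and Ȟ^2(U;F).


Ȟ^0 ≅ Z, Ȟ^1 ≅ Z^3 and Ȟ^2 ≅ 0

intersection data:
  V1={{r},{u},{v},{p,u},{q,u},{q,v},{r,t},{s,u},{s,v},{t,u},{t,v},{u,v},{p,s,u},{p,t,u},{s,t,v}} V2={{r},{s},{v},{p,s},{q,v},{r,t},{s,t},{s,u},{s,v},{t,v},{u,v},{p,s,u},{s,t,v}} V3={{p},{q},{r},{u},{p,s},{p,t},{p,u},{q,u},{q,v},{r,t},{s,u},{t,u},{u,v},{p,s,u},{p,t,u}} V4={{q},{t},{p,t},{q,u},{q,v},{r,t},{s,t},{t,u},{t,v},{p,t,u},{s,t,v}}
  V12={{r},{v},{q,v},{r,t},{s,u},{s,v},{t,v},{u,v},{p,s,u},{s,t,v}} V13={{r},{u},{p,u},{q,u},{q,v},{r,t},{s,u},{t,u},{u,v},{p,s,u},{p,t,u}} V14={{q,u},{q,v},{r,t},{t,u},{t,v},{p,t,u},{s,t,v}} V23={{r},{p,s},{q,v},{r,t},{s,u},{u,v},{p,s,u}} V24={{q,v},{r,t},{s,t},{t,v},{s,t,v}} V34={{q},{p,t},{q,u},{q,v},{r,t},{t,u},{p,t,u}}
  V123={{r},{q,v},{r,t},{s,u},{u,v},{p,s,u}} V124={{q,v},{r,t},{t,v},{s,t,v}} V134={{q,u},{q,v},{r,t},{t,u},{p,t,u}} V234={{q,v},{r,t}}
  V1234={{q,v},{r,t}}
components per intersection:
  V1: {{r},{r,t}} {{u},{v},{p,u},{q,u},{q,v},{s,u},{s,v},{t,u},{t,v},{u,v},{p,s,u},{p,t,u},{s,t,v}}
  V2: {{r},{r,t}} {{s},{v},{p,s},{q,v},{s,t},{s,u},{s,v},{t,v},{u,v},{p,s,u},{s,t,v}}
  V3: {{p},{q},{u},{p,s},{p,t},{p,u},{q,u},{q,v},{s,u},{t,u},{u,v},{p,s,u},{p,t,u}} {{r},{r,t}}
  V4: {{q},{q,u},{q,v}} {{t},{p,t},{r,t},{s,t},{t,u},{t,v},{p,t,u},{s,t,v}}
  V12: {{r},{r,t}} {{v},{q,v},{s,v},{t,v},{u,v},{s,t,v}} {{s,u},{p,s,u}}
  V13: {{r},{r,t}} {{u},{p,u},{q,u},{s,u},{t,u},{u,v},{p,s,u},{p,t,u}} {{q,v}}
  V14: {{q,u}} {{q,v}} {{r,t}} {{t,u},{p,t,u}} {{t,v},{s,t,v}}
  V23: {{r},{r,t}} {{p,s},{s,u},{p,s,u}} {{q,v}} {{u,v}}
  V24: {{q,v}} {{r,t}} {{s,t},{t,v},{s,t,v}}
  V34: {{q},{q,u},{q,v}} {{p,t},{t,u},{p,t,u}} {{r,t}}
  V123: {{r},{r,t}} {{q,v}} {{s,u},{p,s,u}} {{u,v}}
  V124: {{q,v}} {{r,t}} {{t,v},{s,t,v}}
  V134: {{q,u}} {{q,v}} {{r,t}} {{t,u},{p,t,u}}
  V234: {{q,v}} {{r,t}}
  V1234: {{q,v}} {{r,t}}
C dims 8,21,13,2; δ0: rk 7, SNF 1^7; δ1: rk 11, SNF 1^11; δ2: rk 2, SNF 1^2
Ȟ^0 = (8 − 7) − 0 = 1, so Ȟ^0 ≅ Z
Ȟ^1 = (21 − 11) − 7 = 3, so Ȟ^1 ≅ Z^3
Ȟ^2 = (13 − 2) − 11 = 0, so Ȟ^2 ≅ 0


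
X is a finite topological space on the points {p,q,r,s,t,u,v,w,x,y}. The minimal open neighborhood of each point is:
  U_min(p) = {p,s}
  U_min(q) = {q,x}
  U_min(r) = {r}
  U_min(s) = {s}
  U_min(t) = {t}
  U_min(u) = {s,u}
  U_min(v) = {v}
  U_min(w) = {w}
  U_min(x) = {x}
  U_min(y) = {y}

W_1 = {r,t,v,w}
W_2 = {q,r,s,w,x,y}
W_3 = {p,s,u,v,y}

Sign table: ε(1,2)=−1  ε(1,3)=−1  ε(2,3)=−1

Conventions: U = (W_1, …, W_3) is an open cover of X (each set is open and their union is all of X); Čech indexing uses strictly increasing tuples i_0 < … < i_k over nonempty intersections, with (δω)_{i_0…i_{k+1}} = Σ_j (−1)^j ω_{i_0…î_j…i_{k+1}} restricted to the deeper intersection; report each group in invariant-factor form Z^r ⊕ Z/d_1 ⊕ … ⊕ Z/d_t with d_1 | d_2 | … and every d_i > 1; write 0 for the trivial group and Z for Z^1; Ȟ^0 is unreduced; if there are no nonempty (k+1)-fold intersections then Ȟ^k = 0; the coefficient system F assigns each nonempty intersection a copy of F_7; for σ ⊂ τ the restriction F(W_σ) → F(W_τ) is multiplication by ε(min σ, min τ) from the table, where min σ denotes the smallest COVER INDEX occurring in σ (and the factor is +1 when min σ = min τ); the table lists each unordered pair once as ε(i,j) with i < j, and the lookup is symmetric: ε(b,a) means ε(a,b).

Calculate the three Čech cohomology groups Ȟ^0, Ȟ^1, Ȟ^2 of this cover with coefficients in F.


Ȟ^0 = 0; Ȟ^1 = 0; Ȟ^2 = 0

nonempty intersections:
  W12={r,w} W13={v} W23={s,y}
C dims 3,3; δ0: rk_F7 3
Ȟ^0: (3−3)−0=0 ⇒ 0
Ȟ^1: (3−0)−3=0 ⇒ 0
Ȟ^2: (0−0)−0=0 ⇒ 0


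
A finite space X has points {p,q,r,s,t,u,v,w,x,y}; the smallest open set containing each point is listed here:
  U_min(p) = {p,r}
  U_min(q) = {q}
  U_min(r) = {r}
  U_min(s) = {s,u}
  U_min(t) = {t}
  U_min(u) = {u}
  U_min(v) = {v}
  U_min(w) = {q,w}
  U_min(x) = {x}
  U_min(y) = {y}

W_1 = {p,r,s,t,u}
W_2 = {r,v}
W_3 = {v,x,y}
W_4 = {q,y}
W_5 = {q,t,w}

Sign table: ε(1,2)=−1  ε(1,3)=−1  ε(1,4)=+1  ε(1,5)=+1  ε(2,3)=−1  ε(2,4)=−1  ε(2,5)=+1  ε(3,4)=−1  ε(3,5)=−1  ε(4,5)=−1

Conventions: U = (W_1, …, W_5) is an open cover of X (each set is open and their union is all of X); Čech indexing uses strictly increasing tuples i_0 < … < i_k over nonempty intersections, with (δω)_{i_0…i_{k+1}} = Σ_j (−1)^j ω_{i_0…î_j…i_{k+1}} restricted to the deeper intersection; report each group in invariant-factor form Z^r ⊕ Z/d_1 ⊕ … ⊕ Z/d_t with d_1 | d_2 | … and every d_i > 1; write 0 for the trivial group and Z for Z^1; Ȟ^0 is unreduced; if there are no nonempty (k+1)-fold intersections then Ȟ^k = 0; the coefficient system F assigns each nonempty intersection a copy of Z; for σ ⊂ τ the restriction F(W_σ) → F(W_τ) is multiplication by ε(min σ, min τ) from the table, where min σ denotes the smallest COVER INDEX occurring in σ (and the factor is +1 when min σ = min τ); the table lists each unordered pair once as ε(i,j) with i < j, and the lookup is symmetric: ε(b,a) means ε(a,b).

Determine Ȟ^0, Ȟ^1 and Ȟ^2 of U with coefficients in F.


nerve simplices:
  W12={r} W15={t} W23={v} W34={y} W45={q}
C dims 5,5; δ0: rk 4, SNF 1^4
degree 0: 5−4−0 = 1 → Ȟ^0 ≅ Z
degree 1: 5−0−4 = 1 → Ȟ^1 ≅ Z
degree 2: 0−0−0 = 0 → Ȟ^2 ≅ 0

Ȟ^0 = Z, Ȟ^1 = Z and Ȟ^2 = 0


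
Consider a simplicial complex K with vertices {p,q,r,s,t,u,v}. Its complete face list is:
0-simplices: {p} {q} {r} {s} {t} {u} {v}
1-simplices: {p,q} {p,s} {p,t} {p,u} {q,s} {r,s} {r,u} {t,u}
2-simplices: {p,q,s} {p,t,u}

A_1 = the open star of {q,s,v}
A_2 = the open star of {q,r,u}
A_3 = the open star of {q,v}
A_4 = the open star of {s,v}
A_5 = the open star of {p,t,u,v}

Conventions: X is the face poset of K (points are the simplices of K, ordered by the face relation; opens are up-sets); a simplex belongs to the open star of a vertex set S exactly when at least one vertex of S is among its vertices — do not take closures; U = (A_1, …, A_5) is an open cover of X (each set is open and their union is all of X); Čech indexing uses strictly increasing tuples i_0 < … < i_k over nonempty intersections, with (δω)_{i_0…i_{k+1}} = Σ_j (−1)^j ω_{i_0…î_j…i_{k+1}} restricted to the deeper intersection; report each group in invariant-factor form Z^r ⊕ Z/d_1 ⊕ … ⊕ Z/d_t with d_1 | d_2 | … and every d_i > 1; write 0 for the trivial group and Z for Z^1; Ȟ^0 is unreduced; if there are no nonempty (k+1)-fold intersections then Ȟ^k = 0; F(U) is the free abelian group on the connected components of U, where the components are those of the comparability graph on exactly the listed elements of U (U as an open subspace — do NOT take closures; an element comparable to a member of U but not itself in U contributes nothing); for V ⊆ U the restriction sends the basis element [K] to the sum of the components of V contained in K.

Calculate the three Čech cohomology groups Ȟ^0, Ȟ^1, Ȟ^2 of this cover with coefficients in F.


nonempty overlaps:
  A1={{q},{s},{v},{p,q},{p,s},{q,s},{r,s},{p,q,s}} A2={{q},{r},{u},{p,q},{p,u},{q,s},{r,s},{r,u},{t,u},{p,q,s},{p,t,u}} A3={{q},{v},{p,q},{q,s},{p,q,s}} A4={{s},{v},{p,s},{q,s},{r,s},{p,q,s}} A5={{p},{t},{u},{v},{p,q},{p,s},{p,t},{p,u},{r,u},{t,u},{p,q,s},{p,t,u}}
  A12={{q},{p,q},{q,s},{r,s},{p,q,s}} A13={{q},{v},{p,q},{q,s},{p,q,s}} A14={{s},{v},{p,s},{q,s},{r,s},{p,q,s}} A15={{v},{p,q},{p,s},{p,q,s}} A23={{q},{p,q},{q,s},{p,q,s}} A24={{q,s},{r,s},{p,q,s}} A25={{u},{p,q},{p,u},{r,u},{t,u},{p,q,s},{p,t,u}} A34={{v},{q,s},{p,q,s}} A35={{v},{p,q},{p,q,s}} A45={{v},{p,s},{p,q,s}}
  A123={{q},{p,q},{q,s},{p,q,s}} A124={{q,s},{r,s},{p,q,s}} A125={{p,q},{p,q,s}} A134={{v},{q,s},{p,q,s}} A135={{v},{p,q},{p,q,s}} A145={{v},{p,s},{p,q,s}} A234={{q,s},{p,q,s}} A235={{p,q},{p,q,s}} A245={{p,q,s}} A345={{v},{p,q,s}}
  A1234={{q,s},{p,q,s}} A1235={{p,q},{p,q,s}} A1245={{p,q,s}} A1345={{v},{p,q,s}} A2345={{p,q,s}}
  A12345={{p,q,s}}
components per intersection:
  A1: {{q},{s},{p,q},{p,s},{q,s},{r,s},{p,q,s}} {{v}}
  A2: {{q},{p,q},{q,s},{p,q,s}} {{r},{u},{p,u},{r,s},{r,u},{t,u},{p,t,u}}
  A3: {{q},{p,q},{q,s},{p,q,s}} {{v}}
  A4: {{s},{p,s},{q,s},{r,s},{p,q,s}} {{v}}
  A5: {{p},{t},{u},{p,q},{p,s},{p,t},{p,u},{r,u},{t,u},{p,q,s},{p,t,u}} {{v}}
  A12: {{q},{p,q},{q,s},{p,q,s}} {{r,s}}
  A13: {{q},{p,q},{q,s},{p,q,s}} {{v}}
  A14: {{s},{p,s},{q,s},{r,s},{p,q,s}} {{v}}
  A15: {{v}} {{p,q},{p,s},{p,q,s}}
  A23: {{q},{p,q},{q,s},{p,q,s}}
  A24: {{q,s},{p,q,s}} {{r,s}}
  A25: {{u},{p,u},{r,u},{t,u},{p,t,u}} {{p,q},{p,q,s}}
  A34: {{v}} {{q,s},{p,q,s}}
  A35: {{v}} {{p,q},{p,q,s}}
  A45: {{v}} {{p,s},{p,q,s}}
  A123: {{q},{p,q},{q,s},{p,q,s}}
  A124: {{q,s},{p,q,s}} {{r,s}}
  A125: {{p,q},{p,q,s}}
  A134: {{v}} {{q,s},{p,q,s}}
  A135: {{v}} {{p,q},{p,q,s}}
  A145: {{v}} {{p,s},{p,q,s}}
  A234: {{q,s},{p,q,s}}
  A235: {{p,q},{p,q,s}}
  A245: {{p,q,s}}
  A345: {{v}} {{p,q,s}}
  A1234: {{q,s},{p,q,s}}
  A1235: {{p,q},{p,q,s}}
  A1245: {{p,q,s}}
  A1345: {{v}} {{p,q,s}}
  A2345: {{p,q,s}}
  A12345: {{p,q,s}}
C dims 10,19,15,6; δ0: rk 8, SNF 1^8; δ1: rk 10, SNF 1^10; δ2: rk 5, SNF 1^5
degree 0: 10−8−0 = 2 → Ȟ^0 ≅ Z^2
degree 1: 19−10−8 = 1 → Ȟ^1 ≅ Z
degree 2: 15−5−10 = 0 → Ȟ^2 ≅ 0

Ȟ^0(U;F) ≅ Z^2, Ȟ^1(U;F) ≅ Z, Ȟ^2(U;F) ≅ 0


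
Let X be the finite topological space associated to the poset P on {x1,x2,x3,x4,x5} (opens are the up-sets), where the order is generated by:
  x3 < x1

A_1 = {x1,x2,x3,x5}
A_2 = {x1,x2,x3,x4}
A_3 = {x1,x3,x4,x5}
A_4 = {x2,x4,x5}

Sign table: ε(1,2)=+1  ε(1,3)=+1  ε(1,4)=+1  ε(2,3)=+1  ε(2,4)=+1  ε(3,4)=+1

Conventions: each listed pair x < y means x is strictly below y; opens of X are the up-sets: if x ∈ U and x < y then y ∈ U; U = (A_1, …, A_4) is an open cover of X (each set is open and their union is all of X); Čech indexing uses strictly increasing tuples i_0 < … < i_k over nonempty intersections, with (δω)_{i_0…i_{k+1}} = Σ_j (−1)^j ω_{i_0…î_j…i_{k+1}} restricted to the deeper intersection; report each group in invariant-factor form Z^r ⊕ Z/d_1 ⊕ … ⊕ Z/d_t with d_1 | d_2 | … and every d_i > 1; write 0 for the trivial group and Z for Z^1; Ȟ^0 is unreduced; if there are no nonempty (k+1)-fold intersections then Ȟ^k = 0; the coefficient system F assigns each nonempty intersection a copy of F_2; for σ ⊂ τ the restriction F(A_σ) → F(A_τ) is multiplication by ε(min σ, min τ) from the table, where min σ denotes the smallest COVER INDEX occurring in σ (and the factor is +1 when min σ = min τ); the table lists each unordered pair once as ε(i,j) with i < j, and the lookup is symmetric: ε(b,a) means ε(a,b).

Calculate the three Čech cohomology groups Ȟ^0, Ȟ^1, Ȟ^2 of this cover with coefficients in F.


nonempty intersections:
  A12={x1,x2,x3} A13={x1,x3,x5} A14={x2,x5} A23={x1,x3,x4} A24={x2,x4} A34={x4,x5}
  A123={x1,x3} A124={x2} A134={x5} A234={x4}
C dims 4,6,4; δ0: rk_F2 3; δ1: rk_F2 3
Ȟ^0: (4−3)−0=1 ⇒ Z/2
Ȟ^1: (6−3)−3=0 ⇒ 0
Ȟ^2: (4−0)−3=1 ⇒ Z/2

Ȟ^0 ≅ Z/2,  Ȟ^1 ≅ 0,  Ȟ^2 ≅ Z/2


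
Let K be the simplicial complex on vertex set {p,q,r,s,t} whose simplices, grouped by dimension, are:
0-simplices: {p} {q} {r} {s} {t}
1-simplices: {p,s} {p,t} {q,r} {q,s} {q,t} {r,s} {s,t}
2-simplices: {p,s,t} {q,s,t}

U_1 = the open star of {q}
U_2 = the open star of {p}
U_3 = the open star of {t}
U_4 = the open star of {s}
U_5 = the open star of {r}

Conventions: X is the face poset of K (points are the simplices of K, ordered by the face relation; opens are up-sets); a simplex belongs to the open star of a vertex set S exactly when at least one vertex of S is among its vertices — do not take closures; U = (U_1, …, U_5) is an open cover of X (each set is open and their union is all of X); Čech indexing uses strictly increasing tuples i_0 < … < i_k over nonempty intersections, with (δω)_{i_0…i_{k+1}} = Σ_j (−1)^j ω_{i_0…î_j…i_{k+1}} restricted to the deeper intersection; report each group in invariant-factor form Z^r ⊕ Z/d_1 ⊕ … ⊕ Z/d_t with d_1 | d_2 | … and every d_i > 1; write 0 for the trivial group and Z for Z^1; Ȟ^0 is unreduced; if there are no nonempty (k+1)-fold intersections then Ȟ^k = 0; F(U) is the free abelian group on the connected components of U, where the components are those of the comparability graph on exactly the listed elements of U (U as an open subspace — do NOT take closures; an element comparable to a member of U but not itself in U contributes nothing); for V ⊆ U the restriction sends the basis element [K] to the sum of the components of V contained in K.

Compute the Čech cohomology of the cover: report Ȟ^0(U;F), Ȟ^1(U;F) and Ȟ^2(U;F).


cover nerve:
  U1={{q},{q,r},{q,s},{q,t},{q,s,t}} U2={{p},{p,s},{p,t},{p,s,t}} U3={{t},{p,t},{q,t},{s,t},{p,s,t},{q,s,t}} U4={{s},{p,s},{q,s},{r,s},{s,t},{p,s,t},{q,s,t}} U5={{r},{q,r},{r,s}}
  U13={{q,t},{q,s,t}} U14={{q,s},{q,s,t}} U15={{q,r}} U23={{p,t},{p,s,t}} U24={{p,s},{p,s,t}} U34={{s,t},{p,s,t},{q,s,t}} U45={{r,s}}
  U134={{q,s,t}} U234={{p,s,t}}
components per intersection:
  U1: {{q},{q,r},{q,s},{q,t},{q,s,t}}
  U2: {{p},{p,s},{p,t},{p,s,t}}
  U3: {{t},{p,t},{q,t},{s,t},{p,s,t},{q,s,t}}
  U4: {{s},{p,s},{q,s},{r,s},{s,t},{p,s,t},{q,s,t}}
  U5: {{r},{q,r},{r,s}}
  U13: {{q,t},{q,s,t}}
  U14: {{q,s},{q,s,t}}
  U15: {{q,r}}
  U23: {{p,t},{p,s,t}}
  U24: {{p,s},{p,s,t}}
  U34: {{s,t},{p,s,t},{q,s,t}}
  U45: {{r,s}}
  U134: {{q,s,t}}
  U234: {{p,s,t}}
C dims 5,7,2; δ0: rk 4, SNF 1^4; δ1: rk 2, SNF 1^2
Ȟ^0: (5−4)−0=1 ⇒ Z
Ȟ^1: (7−2)−4=1 ⇒ Z
Ȟ^2: (2−0)−2=0 ⇒ 0

Ȟ^0(U;F) ≅ Z, Ȟ^1(U;F) ≅ Z and Ȟ^2(U;F) ≅ 0


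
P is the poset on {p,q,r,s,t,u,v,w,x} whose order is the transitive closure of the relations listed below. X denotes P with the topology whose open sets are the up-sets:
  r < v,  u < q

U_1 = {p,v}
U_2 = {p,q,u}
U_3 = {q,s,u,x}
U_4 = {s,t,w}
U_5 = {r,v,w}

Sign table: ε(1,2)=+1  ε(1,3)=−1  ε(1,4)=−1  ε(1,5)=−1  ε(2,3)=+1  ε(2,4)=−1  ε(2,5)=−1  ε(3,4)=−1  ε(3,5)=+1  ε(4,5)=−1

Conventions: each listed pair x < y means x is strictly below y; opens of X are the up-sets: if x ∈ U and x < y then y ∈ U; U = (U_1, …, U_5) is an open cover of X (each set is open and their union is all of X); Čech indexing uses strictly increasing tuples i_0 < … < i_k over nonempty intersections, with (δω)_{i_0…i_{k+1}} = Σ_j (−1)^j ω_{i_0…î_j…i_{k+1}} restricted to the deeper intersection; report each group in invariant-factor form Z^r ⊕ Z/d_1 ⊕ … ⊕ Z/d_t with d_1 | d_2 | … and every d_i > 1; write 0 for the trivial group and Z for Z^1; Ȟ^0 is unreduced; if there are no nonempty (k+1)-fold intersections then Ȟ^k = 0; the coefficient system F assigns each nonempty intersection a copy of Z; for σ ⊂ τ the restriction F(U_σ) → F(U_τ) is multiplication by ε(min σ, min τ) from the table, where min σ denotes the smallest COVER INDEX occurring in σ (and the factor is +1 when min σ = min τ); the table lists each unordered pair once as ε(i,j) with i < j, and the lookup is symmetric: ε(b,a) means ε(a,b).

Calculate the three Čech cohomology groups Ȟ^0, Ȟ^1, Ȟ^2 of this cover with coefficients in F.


Ȟ^0(U;F) ≅ 0, Ȟ^1(U;F) ≅ Z/2, Ȟ^2(U;F) ≅ 0

intersection data:
  U12={p} U15={v} U23={q,u} U34={s} U45={w}
C dims 5,5; δ0: rk 5, SNF 1^4·2
Ȟ^0 = (5 − 5) − 0 = 0, so Ȟ^0 ≅ 0
Ȟ^1 = (5 − 0) − 5 = 0 plus torsion [2], so Ȟ^1 ≅ Z/2
Ȟ^2 = (0 − 0) − 0 = 0, so Ȟ^2 ≅ 0


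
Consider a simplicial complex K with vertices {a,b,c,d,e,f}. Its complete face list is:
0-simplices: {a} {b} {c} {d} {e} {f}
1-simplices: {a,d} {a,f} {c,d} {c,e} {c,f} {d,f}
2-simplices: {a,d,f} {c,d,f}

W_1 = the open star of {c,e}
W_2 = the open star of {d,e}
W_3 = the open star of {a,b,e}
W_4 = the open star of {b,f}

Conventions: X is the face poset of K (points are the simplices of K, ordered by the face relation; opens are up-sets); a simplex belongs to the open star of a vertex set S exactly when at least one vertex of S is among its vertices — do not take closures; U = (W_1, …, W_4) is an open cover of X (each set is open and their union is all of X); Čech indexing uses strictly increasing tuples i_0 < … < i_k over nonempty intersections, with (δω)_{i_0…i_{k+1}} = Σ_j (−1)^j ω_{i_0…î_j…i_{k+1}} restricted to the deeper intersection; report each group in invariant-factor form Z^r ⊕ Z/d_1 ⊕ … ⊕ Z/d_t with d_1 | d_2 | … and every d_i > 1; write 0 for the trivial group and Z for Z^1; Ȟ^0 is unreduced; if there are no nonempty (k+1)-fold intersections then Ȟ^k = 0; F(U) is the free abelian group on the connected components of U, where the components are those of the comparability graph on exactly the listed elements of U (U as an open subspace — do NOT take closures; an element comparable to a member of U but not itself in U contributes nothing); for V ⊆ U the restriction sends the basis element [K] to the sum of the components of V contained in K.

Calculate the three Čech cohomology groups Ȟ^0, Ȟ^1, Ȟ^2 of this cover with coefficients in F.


nerve simplices:
  W1={{c},{e},{c,d},{c,e},{c,f},{c,d,f}} W2={{d},{e},{a,d},{c,d},{c,e},{d,f},{a,d,f},{c,d,f}} W3={{a},{b},{e},{a,d},{a,f},{c,e},{a,d,f}} W4={{b},{f},{a,f},{c,f},{d,f},{a,d,f},{c,d,f}}
  W12={{e},{c,d},{c,e},{c,d,f}} W13={{e},{c,e}} W14={{c,f},{c,d,f}} W23={{e},{a,d},{c,e},{a,d,f}} W24={{d,f},{a,d,f},{c,d,f}} W34={{b},{a,f},{a,d,f}}
  W123={{e},{c,e}} W124={{c,d,f}} W234={{a,d,f}}
components per intersection:
  W1: {{c},{e},{c,d},{c,e},{c,f},{c,d,f}}
  W2: {{d},{a,d},{c,d},{d,f},{a,d,f},{c,d,f}} {{e},{c,e}}
  W3: {{a},{a,d},{a,f},{a,d,f}} {{b}} {{e},{c,e}}
  W4: {{b}} {{f},{a,f},{c,f},{d,f},{a,d,f},{c,d,f}}
  W12: {{e},{c,e}} {{c,d},{c,d,f}}
  W13: {{e},{c,e}}
  W14: {{c,f},{c,d,f}}
  W23: {{e},{c,e}} {{a,d},{a,d,f}}
  W24: {{d,f},{a,d,f},{c,d,f}}
  W34: {{b}} {{a,f},{a,d,f}}
  W123: {{e},{c,e}}
  W124: {{c,d,f}}
  W234: {{a,d,f}}
C dims 8,9,3; δ0: rk 6, SNF 1^6; δ1: rk 3, SNF 1^3
degree 0: 8−6−0 = 2 → Ȟ^0 ≅ Z^2
degree 1: 9−3−6 = 0 → Ȟ^1 ≅ 0
degree 2: 3−0−3 = 0 → Ȟ^2 ≅ 0

Ȟ^0 ≅ Z^2; Ȟ^1 ≅ 0; Ȟ^2 ≅ 0


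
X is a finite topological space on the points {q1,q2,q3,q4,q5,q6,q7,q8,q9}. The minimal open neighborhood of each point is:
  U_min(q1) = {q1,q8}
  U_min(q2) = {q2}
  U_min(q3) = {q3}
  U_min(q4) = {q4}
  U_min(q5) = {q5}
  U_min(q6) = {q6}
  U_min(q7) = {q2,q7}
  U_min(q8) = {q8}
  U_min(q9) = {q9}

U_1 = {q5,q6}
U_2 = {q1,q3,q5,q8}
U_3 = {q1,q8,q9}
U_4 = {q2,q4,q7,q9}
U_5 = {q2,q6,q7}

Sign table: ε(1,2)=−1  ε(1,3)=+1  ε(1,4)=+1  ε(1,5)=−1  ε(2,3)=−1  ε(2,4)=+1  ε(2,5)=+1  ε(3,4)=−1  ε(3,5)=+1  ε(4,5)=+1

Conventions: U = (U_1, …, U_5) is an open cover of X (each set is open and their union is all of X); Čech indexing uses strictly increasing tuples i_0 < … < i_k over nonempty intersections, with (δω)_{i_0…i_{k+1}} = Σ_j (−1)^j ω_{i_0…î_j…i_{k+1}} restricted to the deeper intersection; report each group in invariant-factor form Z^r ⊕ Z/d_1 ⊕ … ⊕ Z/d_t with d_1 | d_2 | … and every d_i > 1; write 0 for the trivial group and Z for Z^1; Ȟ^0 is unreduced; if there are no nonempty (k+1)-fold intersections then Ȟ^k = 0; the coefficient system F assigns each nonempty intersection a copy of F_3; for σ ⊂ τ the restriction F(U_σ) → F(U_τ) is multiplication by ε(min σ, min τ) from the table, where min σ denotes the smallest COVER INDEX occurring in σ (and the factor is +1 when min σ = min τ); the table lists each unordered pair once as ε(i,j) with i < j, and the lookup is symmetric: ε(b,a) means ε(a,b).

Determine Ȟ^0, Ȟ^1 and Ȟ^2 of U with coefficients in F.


Ȟ^0 = Z/3,  Ȟ^1 = Z/3,  Ȟ^2 = 0

nonempty overlaps:
  U12={q5} U15={q6} U23={q1,q8} U34={q9} U45={q2,q7}
C dims 5,5; δ0: rk_F3 4
degree 0: 5−4−0 = 1 → Ȟ^0 ≅ Z/3
degree 1: 5−0−4 = 1 → Ȟ^1 ≅ Z/3
degree 2: 0−0−0 = 0 → Ȟ^2 ≅ 0


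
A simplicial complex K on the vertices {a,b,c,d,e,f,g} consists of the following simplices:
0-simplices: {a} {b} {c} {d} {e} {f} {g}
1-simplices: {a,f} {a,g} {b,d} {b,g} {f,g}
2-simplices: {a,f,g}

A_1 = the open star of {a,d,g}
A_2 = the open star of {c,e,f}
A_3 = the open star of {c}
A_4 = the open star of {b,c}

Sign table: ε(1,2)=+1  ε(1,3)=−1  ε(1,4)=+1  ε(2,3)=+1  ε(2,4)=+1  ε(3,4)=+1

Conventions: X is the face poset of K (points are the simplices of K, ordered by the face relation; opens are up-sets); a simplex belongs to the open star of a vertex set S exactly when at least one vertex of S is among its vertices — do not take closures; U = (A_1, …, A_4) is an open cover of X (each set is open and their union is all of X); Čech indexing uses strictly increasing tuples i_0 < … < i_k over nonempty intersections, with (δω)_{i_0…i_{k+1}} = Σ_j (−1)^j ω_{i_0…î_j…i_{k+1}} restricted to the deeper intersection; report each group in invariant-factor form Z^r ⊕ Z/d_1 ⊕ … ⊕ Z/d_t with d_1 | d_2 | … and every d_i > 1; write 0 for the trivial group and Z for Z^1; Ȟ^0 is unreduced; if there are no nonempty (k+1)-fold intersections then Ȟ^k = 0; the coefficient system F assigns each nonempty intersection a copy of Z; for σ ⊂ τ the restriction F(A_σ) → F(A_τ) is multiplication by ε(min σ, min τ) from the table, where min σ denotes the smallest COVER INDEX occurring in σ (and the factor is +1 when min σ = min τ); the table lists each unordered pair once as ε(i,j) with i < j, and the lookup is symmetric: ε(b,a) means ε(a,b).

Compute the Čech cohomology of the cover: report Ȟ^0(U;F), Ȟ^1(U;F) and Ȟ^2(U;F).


intersection data:
  A1={{a},{d},{g},{a,f},{a,g},{b,d},{b,g},{f,g},{a,f,g}} A2={{c},{e},{f},{a,f},{f,g},{a,f,g}} A3={{c}} A4={{b},{c},{b,d},{b,g}}
  A12={{a,f},{f,g},{a,f,g}} A14={{b,d},{b,g}} A23={{c}} A24={{c}} A34={{c}}
  A234={{c}}
C dims 4,5,1; δ0: rk 3, SNF 1^3; δ1: rk 1, SNF 1^1
Ȟ^0 = (4 − 3) − 0 = 1, so Ȟ^0 ≅ Z
Ȟ^1 = (5 − 1) − 3 = 1, so Ȟ^1 ≅ Z
Ȟ^2 = (1 − 0) − 1 = 0, so Ȟ^2 ≅ 0

Ȟ^0(U;F) ≅ Z; Ȟ^1(U;F) ≅ Z; Ȟ^2(U;F) ≅ 0


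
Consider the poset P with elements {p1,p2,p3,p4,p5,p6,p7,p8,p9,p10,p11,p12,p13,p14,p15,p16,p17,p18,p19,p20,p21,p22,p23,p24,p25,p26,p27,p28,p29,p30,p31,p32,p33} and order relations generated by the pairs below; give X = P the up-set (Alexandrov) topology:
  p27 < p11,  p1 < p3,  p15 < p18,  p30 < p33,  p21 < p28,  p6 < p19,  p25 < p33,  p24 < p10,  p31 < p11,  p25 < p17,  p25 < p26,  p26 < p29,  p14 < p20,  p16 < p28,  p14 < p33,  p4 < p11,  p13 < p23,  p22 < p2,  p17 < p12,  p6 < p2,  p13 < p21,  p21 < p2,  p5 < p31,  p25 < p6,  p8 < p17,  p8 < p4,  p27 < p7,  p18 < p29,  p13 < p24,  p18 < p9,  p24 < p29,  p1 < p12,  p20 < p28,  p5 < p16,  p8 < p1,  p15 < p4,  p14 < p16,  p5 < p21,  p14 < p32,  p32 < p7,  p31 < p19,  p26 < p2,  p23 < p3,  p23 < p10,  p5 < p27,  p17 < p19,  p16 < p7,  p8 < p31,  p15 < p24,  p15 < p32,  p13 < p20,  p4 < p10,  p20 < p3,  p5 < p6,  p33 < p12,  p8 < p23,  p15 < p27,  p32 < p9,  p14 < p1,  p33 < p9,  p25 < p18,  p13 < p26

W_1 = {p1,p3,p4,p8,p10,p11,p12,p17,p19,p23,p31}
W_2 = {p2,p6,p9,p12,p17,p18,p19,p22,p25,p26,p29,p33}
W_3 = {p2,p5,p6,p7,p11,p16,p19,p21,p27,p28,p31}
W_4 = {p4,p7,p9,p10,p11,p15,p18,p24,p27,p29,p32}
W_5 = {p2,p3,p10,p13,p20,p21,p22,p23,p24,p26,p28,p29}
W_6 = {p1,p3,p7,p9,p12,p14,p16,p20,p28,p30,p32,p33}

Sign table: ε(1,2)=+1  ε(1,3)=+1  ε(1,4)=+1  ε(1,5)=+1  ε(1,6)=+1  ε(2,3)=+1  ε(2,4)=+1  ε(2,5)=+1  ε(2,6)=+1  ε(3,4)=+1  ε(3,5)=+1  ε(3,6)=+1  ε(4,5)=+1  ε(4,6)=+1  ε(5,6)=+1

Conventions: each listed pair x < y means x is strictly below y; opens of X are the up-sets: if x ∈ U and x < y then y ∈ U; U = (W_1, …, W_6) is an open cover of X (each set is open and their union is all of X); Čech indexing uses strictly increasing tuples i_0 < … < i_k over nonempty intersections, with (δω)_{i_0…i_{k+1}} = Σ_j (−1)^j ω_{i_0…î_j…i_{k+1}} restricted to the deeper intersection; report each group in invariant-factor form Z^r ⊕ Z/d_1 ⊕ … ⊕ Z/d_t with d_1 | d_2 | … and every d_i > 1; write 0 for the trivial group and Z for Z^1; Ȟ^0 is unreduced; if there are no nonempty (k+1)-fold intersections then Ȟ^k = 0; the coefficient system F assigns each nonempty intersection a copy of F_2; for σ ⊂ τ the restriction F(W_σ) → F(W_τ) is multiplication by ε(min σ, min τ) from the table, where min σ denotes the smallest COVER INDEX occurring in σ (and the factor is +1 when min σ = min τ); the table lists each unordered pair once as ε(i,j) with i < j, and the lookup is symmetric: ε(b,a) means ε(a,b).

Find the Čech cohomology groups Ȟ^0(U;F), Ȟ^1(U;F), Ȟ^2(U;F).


Ȟ^0(U;F) ≅ Z/2, Ȟ^1(U;F) ≅ Z/2 and Ȟ^2(U;F) ≅ Z/2

nonempty intersections:
  W12={p12,p17,p19} W13={p11,p19,p31} W14={p4,p10,p11} W15={p3,p10,p23} W16={p1,p3,p12} W23={p2,p6,p19} W24={p9,p18,p29} W25={p2,p22,p26,p29} W26={p9,p12,p33} W34={p7,p11,p27} W35={p2,p21,p28} W36={p7,p16,p28} W45={p10,p24,p29} W46={p7,p9,p32} W56={p3,p20,p28}
  W123={p19} W126={p12} W134={p11} W145={p10} W156={p3} W235={p2} W245={p29} W246={p9} W346={p7} W356={p28}
C dims 6,15,10; δ0: rk_F2 5; δ1: rk_F2 9
Ȟ^0: (6−5)−0=1 ⇒ Z/2
Ȟ^1: (15−9)−5=1 ⇒ Z/2
Ȟ^2: (10−0)−9=1 ⇒ Z/2
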